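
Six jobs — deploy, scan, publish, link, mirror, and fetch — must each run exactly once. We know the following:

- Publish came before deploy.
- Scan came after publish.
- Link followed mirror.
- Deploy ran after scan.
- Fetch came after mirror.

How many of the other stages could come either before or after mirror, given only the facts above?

3

Forced after mirror: fetch and link.
That leaves deploy, publish, and scan with no forced order relative to mirror — 3.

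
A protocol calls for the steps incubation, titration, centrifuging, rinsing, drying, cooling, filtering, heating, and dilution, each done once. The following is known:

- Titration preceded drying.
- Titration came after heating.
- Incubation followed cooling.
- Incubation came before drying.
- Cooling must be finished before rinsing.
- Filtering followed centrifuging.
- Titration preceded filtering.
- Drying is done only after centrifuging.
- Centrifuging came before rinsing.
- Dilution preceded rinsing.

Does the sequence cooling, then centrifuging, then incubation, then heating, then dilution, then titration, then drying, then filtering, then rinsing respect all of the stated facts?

yes

Check each stated constraint against the proposed order — e.g. centrifuging is ahead of rinsing; cooling is ahead of rinsing. Every pair is in the required order; nothing is violated.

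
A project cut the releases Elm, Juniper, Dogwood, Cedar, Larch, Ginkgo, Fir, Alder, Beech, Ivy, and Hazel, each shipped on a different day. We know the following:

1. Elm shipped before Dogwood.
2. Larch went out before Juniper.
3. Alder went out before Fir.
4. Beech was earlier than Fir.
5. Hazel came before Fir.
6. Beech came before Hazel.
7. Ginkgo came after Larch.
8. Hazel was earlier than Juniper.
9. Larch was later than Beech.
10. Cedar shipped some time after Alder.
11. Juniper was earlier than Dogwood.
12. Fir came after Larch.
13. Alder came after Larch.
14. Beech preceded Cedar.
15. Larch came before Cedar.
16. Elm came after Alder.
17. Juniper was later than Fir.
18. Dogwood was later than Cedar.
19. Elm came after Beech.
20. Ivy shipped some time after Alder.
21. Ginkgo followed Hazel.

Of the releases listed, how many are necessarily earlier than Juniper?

5

Directly stated before Juniper: Fir, Hazel, and Larch.
Alder reaches Juniper via Alder → Fir → Juniper.
Beech reaches Juniper via Beech → Hazel → Juniper.
That's Alder, Beech, Fir, Hazel, and Larch — 5 in all.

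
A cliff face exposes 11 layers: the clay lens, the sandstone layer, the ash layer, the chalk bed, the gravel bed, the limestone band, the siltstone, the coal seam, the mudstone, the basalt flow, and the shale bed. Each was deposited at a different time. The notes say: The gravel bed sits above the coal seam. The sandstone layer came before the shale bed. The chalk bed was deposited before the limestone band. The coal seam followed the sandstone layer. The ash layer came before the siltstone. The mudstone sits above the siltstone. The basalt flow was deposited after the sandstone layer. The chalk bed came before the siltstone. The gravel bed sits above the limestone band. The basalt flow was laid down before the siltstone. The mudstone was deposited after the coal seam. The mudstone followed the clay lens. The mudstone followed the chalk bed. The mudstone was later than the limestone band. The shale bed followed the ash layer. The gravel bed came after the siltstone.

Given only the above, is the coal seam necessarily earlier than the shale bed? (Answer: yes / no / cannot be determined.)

cannot be determined

No chain of stated constraints runs from the coal seam to the shale bed, and none runs from the shale bed to the coal seam either.
So the relative order of the coal seam and the shale bed is not fixed by the given facts.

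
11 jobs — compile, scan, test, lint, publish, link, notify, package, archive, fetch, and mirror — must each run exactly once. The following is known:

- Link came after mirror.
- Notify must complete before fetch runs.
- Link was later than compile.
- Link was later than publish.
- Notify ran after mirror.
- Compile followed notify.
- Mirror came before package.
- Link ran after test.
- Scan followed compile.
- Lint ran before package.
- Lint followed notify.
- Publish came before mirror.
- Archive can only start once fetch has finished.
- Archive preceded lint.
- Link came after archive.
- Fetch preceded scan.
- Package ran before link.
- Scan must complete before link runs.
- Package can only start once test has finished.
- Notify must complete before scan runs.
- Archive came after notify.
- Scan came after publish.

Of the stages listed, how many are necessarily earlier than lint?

Directly stated before lint: archive and notify.
Fetch reaches lint via fetch → archive → lint.
Mirror reaches lint via mirror → notify → lint.
Publish reaches lint via publish → mirror → notify → lint.
That's archive, fetch, mirror, notify, and publish — 5 in all.

5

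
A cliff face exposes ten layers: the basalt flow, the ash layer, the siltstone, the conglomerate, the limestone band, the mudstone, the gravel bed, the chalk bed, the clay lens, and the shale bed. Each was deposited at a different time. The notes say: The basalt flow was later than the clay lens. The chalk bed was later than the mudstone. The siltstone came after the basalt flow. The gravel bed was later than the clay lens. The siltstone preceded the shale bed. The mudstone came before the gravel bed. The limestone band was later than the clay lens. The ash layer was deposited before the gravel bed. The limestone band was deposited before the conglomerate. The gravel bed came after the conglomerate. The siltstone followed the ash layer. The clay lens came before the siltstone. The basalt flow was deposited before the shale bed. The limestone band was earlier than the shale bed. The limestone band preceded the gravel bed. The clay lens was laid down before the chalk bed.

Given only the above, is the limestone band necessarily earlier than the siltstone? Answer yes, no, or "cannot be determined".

No chain of stated constraints runs from the limestone band to the siltstone, and none runs from the siltstone to the limestone band either.
So the relative order of the limestone band and the siltstone is not fixed by the given facts.

cannot be determined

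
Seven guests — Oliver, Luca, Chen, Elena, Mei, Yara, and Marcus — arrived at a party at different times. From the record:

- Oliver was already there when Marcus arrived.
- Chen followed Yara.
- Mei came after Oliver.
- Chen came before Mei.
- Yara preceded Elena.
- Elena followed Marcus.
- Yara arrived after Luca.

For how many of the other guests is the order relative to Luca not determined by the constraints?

Forced after Luca: Chen, Elena, Mei, and Yara.
That leaves Marcus and Oliver with no forced order relative to Luca — 2.

2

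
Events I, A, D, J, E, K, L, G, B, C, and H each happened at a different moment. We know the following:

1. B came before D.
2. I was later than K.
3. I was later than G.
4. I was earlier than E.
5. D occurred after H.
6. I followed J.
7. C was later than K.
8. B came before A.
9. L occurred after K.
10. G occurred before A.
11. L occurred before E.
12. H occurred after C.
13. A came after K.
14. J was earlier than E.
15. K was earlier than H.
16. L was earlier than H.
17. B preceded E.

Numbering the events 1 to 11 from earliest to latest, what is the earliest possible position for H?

C, K, and L must all come before H — 3 forced predecessors.
Nothing else is forced ahead of H, so its earliest slot is position 3 + 1 = 4.

4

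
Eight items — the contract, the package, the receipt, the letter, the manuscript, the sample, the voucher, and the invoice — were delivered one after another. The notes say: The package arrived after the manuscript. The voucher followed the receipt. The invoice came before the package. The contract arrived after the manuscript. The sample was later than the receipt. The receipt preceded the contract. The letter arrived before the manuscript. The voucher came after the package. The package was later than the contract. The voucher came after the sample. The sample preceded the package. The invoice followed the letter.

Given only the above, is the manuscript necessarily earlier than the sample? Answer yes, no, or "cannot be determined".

No chain of stated constraints runs from the manuscript to the sample, and none runs from the sample to the manuscript either.
So the relative order of the manuscript and the sample is not fixed by the given facts.

cannot be determined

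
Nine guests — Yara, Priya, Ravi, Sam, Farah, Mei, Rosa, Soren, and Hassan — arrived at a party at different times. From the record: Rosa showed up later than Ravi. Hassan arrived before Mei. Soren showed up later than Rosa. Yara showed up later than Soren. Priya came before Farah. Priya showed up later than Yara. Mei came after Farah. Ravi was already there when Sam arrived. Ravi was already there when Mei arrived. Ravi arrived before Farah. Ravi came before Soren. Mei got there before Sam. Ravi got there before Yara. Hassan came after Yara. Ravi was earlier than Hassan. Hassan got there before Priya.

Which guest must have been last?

Every other guest has a chain of constraints placing them before Sam, so Sam is last.

Sam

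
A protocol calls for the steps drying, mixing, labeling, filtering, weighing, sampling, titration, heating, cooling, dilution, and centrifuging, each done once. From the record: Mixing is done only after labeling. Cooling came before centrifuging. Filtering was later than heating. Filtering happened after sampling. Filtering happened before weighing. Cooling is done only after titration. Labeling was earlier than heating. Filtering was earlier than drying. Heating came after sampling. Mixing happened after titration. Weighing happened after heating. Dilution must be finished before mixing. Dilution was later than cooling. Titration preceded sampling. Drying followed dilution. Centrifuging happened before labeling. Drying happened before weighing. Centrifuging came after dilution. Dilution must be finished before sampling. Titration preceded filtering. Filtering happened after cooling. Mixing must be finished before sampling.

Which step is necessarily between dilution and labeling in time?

centrifuging

Tracing the constraints gives dilution → centrifuging → labeling, so centrifuging sits after dilution and before labeling.
No other step is forced both after dilution and before labeling.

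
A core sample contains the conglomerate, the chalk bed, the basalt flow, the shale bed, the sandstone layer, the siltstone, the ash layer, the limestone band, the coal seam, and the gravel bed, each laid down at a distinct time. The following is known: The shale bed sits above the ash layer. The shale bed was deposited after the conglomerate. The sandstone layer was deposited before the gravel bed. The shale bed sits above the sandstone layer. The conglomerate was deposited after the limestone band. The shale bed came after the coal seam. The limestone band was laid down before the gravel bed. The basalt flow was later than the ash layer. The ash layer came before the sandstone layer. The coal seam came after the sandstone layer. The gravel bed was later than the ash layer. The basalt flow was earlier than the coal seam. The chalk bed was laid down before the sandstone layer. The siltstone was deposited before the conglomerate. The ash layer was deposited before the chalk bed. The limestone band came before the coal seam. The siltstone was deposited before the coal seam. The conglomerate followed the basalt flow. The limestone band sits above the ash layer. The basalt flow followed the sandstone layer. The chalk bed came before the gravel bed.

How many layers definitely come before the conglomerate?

Directly stated before the conglomerate: the basalt flow, the limestone band, and the siltstone.
The ash layer reaches the conglomerate via the ash layer → the limestone band → the conglomerate.
The chalk bed reaches the conglomerate via the chalk bed → the sandstone layer → the basalt flow → the conglomerate.
The sandstone layer reaches the conglomerate via the sandstone layer → the basalt flow → the conglomerate.
No chain forces the shale bed (or any of the others) ahead of the conglomerate.
That's the ash layer, the basalt flow, the chalk bed, the limestone band, the sandstone layer, and the siltstone — 6 in all.

6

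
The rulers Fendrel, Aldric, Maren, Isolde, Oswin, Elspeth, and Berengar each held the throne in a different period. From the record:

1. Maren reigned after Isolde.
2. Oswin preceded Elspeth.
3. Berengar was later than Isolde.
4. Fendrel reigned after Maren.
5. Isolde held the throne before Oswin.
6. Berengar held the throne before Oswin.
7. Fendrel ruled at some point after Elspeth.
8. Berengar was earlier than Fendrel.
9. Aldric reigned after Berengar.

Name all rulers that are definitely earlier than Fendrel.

Berengar, Elspeth, Isolde, Maren, Oswin

Directly stated before Fendrel: Berengar, Elspeth, and Maren.
Isolde reaches Fendrel via Isolde → Maren → Fendrel.
Oswin reaches Fendrel via Oswin → Elspeth → Fendrel.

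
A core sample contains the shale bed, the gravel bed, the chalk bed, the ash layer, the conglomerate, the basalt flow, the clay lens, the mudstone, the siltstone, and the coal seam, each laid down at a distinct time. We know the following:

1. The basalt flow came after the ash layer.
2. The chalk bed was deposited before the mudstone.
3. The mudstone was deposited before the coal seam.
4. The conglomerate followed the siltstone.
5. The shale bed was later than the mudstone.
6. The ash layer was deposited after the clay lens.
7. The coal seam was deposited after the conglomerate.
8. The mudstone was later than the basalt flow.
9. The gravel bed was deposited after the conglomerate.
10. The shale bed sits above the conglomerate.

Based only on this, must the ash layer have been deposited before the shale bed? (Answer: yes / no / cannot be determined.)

Chain the constraints: the ash layer → the basalt flow → the mudstone → the shale bed. Each link is directly stated, so the ash layer comes before the shale bed.

yes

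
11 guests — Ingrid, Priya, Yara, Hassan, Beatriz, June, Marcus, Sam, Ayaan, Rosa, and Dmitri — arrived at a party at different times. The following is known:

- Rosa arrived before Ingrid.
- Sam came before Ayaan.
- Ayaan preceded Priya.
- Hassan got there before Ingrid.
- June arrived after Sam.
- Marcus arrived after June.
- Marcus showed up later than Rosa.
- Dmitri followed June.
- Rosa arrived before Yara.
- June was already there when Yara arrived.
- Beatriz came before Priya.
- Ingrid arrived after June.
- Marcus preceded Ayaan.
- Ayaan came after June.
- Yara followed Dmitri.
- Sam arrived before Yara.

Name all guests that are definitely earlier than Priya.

Ayaan, Beatriz, June, Marcus, Rosa, Sam

Directly stated before Priya: Ayaan and Beatriz.
June reaches Priya via June → Ayaan → Priya.
Marcus reaches Priya via Marcus → Ayaan → Priya.
Rosa reaches Priya via Rosa → Marcus → Ayaan → Priya.
Likewise Sam reaches Priya by chaining the stated constraints.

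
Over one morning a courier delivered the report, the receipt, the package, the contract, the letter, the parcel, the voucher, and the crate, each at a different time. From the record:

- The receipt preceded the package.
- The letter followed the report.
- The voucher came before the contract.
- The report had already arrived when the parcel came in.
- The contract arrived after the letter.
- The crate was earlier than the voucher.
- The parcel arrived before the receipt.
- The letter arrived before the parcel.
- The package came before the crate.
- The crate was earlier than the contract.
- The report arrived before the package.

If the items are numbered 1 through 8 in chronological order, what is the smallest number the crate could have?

The letter, the package, the parcel, the receipt, and the report must all come before the crate — 5 forced predecessors.
Nothing else is forced ahead of the crate, so its earliest slot is position 5 + 1 = 6.

6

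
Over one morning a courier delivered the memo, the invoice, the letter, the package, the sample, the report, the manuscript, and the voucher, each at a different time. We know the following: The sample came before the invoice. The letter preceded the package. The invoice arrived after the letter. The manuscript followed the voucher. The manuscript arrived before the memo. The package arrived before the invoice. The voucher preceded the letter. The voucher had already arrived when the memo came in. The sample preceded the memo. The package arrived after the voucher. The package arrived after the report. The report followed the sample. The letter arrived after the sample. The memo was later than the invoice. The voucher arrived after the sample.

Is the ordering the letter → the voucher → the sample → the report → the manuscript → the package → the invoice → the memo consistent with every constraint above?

The constraints require the sample before the letter, but in the proposed sequence the letter appears ahead of the sample. That one violation is enough.

no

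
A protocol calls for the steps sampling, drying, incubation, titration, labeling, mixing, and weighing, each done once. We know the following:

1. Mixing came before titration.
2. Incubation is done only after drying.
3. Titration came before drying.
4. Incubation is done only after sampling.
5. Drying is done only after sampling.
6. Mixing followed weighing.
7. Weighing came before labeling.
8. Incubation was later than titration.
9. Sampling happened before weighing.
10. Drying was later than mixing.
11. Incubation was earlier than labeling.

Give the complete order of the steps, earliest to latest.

sampling, weighing, mixing, titration, drying, incubation, labeling

The constraints fix every adjacent pair, so only one ordering works:
sampling → weighing → mixing → titration → drying → incubation → labeling.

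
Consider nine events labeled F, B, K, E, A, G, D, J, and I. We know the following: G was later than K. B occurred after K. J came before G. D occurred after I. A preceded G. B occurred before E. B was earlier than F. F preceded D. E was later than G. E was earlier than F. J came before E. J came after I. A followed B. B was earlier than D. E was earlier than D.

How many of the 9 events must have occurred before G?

Directly stated before G: A, J, and K.
B reaches G via B → A → G.
I reaches G via I → J → G.
No chain forces E (or any of the others) ahead of G.
That's A, B, I, J, and K — 5 in all.

5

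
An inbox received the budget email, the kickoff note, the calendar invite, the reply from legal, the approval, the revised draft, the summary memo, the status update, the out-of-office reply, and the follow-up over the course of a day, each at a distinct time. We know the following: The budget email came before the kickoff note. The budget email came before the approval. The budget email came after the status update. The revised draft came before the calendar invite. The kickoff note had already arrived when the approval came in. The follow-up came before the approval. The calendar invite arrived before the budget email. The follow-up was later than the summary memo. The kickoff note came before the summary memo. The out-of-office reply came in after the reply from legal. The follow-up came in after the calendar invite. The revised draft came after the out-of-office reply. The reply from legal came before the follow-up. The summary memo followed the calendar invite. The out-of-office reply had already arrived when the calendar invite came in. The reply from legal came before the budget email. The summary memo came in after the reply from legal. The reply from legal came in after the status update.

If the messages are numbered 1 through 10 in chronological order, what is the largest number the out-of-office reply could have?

3

The out-of-office reply must come before the approval, the budget email, the calendar invite, the follow-up, the kickoff note, the revised draft, and the summary memo — 7 messages forced after it.
Everything else can be placed before the out-of-office reply in some valid order, so the out-of-office reply can sit as late as position 10 − 7 = 3.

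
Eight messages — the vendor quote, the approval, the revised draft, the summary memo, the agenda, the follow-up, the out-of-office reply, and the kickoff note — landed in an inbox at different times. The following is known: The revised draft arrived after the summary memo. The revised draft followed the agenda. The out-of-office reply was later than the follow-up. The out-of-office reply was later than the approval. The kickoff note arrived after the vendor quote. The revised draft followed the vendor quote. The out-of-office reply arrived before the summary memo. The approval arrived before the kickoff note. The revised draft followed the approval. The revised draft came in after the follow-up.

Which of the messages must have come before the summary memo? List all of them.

the approval, the follow-up, the out-of-office reply

Directly stated before the summary memo: the out-of-office reply.
The approval reaches the summary memo via the approval → the out-of-office reply → the summary memo.
The follow-up reaches the summary memo via the follow-up → the out-of-office reply → the summary memo.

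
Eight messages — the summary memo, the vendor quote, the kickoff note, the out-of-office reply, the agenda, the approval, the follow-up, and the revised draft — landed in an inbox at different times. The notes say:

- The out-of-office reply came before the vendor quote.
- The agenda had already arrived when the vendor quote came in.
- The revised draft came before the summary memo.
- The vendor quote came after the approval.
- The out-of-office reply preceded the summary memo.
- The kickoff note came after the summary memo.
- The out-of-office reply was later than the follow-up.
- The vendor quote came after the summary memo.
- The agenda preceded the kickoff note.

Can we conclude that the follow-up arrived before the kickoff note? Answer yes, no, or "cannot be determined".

yes

Chain the constraints: the follow-up → the out-of-office reply → the summary memo → the kickoff note. Each link is directly stated, so the follow-up comes before the kickoff note.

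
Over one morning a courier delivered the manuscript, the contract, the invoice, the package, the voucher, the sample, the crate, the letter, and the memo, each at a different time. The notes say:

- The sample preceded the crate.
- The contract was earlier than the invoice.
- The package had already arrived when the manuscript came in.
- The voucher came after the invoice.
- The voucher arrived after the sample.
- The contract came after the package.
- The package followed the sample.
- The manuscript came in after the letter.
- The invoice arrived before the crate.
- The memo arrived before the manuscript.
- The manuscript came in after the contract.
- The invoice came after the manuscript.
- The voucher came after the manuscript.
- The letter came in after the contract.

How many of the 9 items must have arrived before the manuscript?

Directly stated before the manuscript: the contract, the letter, the memo, and the package.
The sample reaches the manuscript via the sample → the package → the manuscript.
That's the contract, the letter, the memo, the package, and the sample — 5 in all.

5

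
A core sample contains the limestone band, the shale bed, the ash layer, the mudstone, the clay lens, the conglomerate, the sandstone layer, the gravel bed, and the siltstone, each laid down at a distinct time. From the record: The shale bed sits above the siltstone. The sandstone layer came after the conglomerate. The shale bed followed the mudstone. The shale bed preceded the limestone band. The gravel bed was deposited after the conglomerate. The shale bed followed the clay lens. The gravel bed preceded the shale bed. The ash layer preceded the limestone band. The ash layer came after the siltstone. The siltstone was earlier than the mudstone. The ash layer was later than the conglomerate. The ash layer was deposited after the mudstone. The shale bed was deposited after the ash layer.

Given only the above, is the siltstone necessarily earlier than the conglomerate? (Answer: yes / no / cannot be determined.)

No chain of stated constraints runs from the siltstone to the conglomerate, and none runs from the conglomerate to the siltstone either.
So the relative order of the siltstone and the conglomerate is not fixed by the given facts.

cannot be determined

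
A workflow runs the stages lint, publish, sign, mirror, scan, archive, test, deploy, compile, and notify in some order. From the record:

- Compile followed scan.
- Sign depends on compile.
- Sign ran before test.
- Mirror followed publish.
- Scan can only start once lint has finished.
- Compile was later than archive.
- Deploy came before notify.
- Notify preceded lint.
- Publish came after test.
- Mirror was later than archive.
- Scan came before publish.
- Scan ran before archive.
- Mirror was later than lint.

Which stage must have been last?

Every other stage has a chain of constraints placing it before mirror, so mirror is last.

mirror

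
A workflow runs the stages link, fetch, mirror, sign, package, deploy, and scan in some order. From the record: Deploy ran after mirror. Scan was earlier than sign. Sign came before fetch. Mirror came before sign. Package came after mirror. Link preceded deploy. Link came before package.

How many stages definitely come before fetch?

3

Directly stated before fetch: sign.
Mirror reaches fetch via mirror → sign → fetch.
Scan reaches fetch via scan → sign → fetch.
That's mirror, scan, and sign — 3 in all.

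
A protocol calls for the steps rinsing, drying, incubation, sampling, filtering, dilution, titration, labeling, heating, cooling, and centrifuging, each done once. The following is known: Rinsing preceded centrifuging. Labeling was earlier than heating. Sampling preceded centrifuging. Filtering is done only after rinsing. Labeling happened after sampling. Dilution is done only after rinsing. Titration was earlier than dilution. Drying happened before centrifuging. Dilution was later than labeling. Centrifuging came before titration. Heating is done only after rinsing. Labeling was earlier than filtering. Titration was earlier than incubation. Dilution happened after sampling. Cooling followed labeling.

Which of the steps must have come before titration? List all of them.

Directly stated before titration: centrifuging.
Drying reaches titration via drying → centrifuging → titration.
Rinsing reaches titration via rinsing → centrifuging → titration.
Sampling reaches titration via sampling → centrifuging → titration.
No chain forces incubation (or any of the others) ahead of titration.

centrifuging, drying, rinsing, sampling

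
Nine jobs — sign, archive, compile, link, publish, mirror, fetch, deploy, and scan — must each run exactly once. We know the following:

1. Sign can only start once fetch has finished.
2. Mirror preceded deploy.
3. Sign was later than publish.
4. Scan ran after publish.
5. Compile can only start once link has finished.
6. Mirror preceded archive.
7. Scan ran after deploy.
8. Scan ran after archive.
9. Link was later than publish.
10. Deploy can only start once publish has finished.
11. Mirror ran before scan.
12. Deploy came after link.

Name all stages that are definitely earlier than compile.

link, publish

Directly stated before compile: link.
Publish reaches compile via publish → link → compile.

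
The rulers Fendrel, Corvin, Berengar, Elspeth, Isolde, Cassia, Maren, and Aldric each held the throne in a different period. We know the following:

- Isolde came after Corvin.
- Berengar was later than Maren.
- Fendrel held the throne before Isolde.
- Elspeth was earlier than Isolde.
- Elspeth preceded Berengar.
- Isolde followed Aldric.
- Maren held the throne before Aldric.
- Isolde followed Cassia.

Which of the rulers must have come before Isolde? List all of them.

Aldric, Cassia, Corvin, Elspeth, Fendrel, Maren

Directly stated before Isolde: Aldric, Cassia, Corvin, Elspeth, and Fendrel.
Maren reaches Isolde via Maren → Aldric → Isolde.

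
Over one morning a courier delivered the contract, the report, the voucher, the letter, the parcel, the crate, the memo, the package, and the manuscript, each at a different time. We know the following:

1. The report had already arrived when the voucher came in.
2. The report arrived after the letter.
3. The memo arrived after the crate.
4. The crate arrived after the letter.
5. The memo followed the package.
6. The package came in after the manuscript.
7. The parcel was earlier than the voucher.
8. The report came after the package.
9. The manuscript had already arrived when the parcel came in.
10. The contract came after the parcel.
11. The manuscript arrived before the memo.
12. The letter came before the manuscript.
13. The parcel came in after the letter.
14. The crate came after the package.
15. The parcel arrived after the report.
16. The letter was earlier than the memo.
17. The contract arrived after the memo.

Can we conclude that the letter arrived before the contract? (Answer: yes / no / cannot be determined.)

Chain the constraints: the letter → the memo → the contract. Each link is directly stated, so the letter comes before the contract.

yes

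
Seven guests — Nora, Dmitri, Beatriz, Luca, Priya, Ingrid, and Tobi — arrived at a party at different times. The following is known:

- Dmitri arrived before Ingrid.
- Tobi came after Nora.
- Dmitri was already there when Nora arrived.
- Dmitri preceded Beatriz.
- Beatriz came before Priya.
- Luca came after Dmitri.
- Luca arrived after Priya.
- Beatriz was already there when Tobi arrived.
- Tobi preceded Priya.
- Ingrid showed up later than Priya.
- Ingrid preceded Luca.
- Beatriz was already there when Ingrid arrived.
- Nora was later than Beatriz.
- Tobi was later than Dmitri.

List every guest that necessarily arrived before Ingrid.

Beatriz, Dmitri, Nora, Priya, Tobi

Directly stated before Ingrid: Beatriz, Dmitri, and Priya.
Nora reaches Ingrid via Nora → Tobi → Priya → Ingrid.
Tobi reaches Ingrid via Tobi → Priya → Ingrid.
No chain forces Luca ahead of Ingrid.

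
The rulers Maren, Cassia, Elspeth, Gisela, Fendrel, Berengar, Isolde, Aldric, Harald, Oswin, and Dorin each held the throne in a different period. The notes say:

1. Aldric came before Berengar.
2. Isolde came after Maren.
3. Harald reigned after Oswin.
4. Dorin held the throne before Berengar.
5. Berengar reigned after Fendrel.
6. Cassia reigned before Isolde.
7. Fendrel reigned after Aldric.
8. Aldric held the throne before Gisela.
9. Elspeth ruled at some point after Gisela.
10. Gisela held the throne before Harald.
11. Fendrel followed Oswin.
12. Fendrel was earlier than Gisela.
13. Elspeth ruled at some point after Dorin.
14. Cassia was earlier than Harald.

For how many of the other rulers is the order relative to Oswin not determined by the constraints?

Forced after Oswin: Berengar, Elspeth, Fendrel, Gisela, and Harald.
That leaves Aldric, Cassia, Dorin, Isolde, and Maren with no forced order relative to Oswin — 5.

5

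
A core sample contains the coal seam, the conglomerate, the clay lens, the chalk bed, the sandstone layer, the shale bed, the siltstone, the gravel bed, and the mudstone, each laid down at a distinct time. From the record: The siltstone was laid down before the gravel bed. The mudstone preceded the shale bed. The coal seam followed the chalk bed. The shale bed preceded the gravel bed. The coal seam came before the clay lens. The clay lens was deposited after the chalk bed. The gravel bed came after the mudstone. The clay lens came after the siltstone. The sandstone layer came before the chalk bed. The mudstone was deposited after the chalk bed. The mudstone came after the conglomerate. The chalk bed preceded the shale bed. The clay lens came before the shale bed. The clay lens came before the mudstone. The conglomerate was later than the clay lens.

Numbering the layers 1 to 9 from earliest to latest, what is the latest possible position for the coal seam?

The coal seam must come before the clay lens, the conglomerate, the gravel bed, the mudstone, and the shale bed — 5 layers forced after it.
Everything else can be placed before the coal seam in some valid order, so the coal seam can sit as late as position 9 − 5 = 4.

4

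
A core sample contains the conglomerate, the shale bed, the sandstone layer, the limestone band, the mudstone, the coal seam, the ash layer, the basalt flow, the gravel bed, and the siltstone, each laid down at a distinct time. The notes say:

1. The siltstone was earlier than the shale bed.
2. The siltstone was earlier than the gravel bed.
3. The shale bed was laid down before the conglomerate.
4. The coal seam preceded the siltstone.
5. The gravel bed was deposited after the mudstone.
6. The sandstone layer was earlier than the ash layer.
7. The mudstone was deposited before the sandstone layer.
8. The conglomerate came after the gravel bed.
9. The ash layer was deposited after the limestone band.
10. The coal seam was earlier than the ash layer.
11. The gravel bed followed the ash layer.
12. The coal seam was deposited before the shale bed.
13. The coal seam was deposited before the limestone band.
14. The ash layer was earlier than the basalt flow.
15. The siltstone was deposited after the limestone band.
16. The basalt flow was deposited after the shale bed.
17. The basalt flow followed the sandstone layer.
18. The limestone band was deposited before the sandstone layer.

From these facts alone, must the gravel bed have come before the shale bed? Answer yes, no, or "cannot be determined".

cannot be determined

No chain of stated constraints runs from the gravel bed to the shale bed, and none runs from the shale bed to the gravel bed either.
So the relative order of the gravel bed and the shale bed is not fixed by the given facts.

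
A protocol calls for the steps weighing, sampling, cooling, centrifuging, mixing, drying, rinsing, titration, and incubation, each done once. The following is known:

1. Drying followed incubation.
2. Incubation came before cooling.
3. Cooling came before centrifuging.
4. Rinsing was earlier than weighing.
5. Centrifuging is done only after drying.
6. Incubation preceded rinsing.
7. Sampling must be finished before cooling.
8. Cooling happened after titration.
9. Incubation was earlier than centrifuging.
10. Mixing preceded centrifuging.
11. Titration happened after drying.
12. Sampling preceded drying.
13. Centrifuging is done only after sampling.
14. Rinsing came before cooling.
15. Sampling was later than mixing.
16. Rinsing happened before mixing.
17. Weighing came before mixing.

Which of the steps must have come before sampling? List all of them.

Directly stated before sampling: mixing.
Incubation reaches sampling via incubation → rinsing → mixing → sampling.
Rinsing reaches sampling via rinsing → mixing → sampling.
Weighing reaches sampling via weighing → mixing → sampling.

incubation, mixing, rinsing, weighing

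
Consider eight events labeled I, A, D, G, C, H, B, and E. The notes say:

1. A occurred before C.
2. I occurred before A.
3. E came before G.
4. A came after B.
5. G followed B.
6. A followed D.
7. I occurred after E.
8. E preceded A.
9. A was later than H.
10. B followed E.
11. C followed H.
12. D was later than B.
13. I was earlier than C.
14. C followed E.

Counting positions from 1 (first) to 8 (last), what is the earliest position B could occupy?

2

E must come before B — 1 forced predecessor.
Nothing else is forced ahead of B, so its earliest slot is position 1 + 1 = 2.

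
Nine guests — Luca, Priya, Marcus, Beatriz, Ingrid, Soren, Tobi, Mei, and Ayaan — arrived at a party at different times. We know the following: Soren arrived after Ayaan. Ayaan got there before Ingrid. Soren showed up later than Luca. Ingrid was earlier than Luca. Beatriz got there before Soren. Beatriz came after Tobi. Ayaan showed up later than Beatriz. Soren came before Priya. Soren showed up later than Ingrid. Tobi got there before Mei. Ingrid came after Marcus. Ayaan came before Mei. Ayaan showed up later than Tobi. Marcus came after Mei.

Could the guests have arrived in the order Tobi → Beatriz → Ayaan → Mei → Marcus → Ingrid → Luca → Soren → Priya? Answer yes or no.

Check each stated constraint against the proposed order — e.g. Ayaan is ahead of Soren; Beatriz is ahead of Soren. Every pair is in the required order; nothing is violated.

yes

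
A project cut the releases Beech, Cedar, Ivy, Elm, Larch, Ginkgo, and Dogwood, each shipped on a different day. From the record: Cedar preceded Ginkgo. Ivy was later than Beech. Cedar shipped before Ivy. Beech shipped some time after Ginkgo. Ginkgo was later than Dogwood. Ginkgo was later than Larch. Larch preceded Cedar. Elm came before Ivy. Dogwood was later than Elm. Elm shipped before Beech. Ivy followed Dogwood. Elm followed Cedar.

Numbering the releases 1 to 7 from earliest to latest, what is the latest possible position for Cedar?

Cedar must come before Beech, Dogwood, Elm, Ginkgo, and Ivy — 5 releases forced after it.
Everything else can be placed before Cedar in some valid order, so Cedar can sit as late as position 7 − 5 = 2.

2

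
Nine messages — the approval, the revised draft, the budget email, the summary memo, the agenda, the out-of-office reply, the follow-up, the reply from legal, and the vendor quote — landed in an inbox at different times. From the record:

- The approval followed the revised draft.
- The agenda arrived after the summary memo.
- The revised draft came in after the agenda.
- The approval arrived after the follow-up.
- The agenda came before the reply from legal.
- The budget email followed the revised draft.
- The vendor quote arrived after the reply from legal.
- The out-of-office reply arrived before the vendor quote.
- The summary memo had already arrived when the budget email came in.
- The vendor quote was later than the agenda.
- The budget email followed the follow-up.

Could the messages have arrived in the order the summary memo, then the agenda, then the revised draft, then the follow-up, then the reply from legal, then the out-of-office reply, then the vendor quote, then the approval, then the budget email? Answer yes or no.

Check each stated constraint against the proposed order — e.g. the revised draft is ahead of the budget email; the summary memo is ahead of the budget email. Every pair is in the required order; nothing is violated.

yes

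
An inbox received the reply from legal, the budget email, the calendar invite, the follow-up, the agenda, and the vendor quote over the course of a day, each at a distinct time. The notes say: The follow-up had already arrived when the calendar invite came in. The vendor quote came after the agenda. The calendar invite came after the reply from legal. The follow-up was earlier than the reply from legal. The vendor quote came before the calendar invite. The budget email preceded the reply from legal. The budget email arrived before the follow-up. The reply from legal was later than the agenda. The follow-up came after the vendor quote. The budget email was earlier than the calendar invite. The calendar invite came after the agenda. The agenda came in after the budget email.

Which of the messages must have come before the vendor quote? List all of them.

Directly stated before the vendor quote: the agenda.
The budget email reaches the vendor quote via the budget email → the agenda → the vendor quote.
No chain forces the follow-up (or any of the others) ahead of the vendor quote.

the agenda, the budget email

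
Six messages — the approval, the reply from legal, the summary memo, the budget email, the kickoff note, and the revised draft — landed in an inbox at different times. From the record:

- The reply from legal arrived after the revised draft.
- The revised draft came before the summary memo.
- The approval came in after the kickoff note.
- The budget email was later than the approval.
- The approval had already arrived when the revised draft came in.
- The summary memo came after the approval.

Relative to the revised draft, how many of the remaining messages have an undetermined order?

1

Forced before the revised draft: the approval and the kickoff note; forced after the revised draft: the reply from legal and the summary memo.
That leaves the budget email with no forced order relative to the revised draft — 1.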